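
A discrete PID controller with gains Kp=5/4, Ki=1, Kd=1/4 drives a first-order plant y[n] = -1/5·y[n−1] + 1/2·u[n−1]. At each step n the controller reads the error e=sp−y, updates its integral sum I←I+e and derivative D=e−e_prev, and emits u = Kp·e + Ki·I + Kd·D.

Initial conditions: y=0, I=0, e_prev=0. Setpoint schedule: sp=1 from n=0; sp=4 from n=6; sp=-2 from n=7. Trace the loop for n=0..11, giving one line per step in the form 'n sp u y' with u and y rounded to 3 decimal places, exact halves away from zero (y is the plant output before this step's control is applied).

0 1 2.500 0.000
1 1 0.125 1.250
2 1 3.781 -0.188
3 1 -0.680 1.928
4 1 5.555 -0.725
5 1 -2.503 2.923
6 4 15.883 -1.836
7 -2 -20.583 8.309
8 -2 23.799 -11.953
9 -2 -36.921 14.290
10 -2 42.372 -21.319
11 -2 -64.133 25.450

(exact arithmetic carried between steps; '≈' marks a value shown rounded to 6 d.p. or computed from one; I and e_prev carry over from the previous line; the table rounds u and y to 3 d.p., halves away from zero)
n=0: y=0, sp=1, e=sp−y=1; I=1, D=e−e_prev=1; u=5/4·1+1·1+1/4·1=2.5; next y=-1/5·0+1/2·2.5=1.25
n=1: y=1.25, sp=1, e=sp−y=-0.25; I=0.75, D=e−e_prev=-1.25; u=5/4·(-0.25)+1·0.75+1/4·(-1.25)=0.125; next y=-1/5·1.25+1/2·0.125=-0.1875
n=2: y=-0.1875, sp=1, e=sp−y=1.1875; I=1.9375, D=e−e_prev=1.4375; u=5/4·1.1875+1·1.9375+1/4·1.4375=3.78125; next y=-1/5·(-0.1875)+1/2·3.78125=1.928125
n=3: y=1.928125, sp=1, e=sp−y=-0.928125; I=1.009375, D=e−e_prev=-2.115625; u=5/4·(-0.928125)+1·1.009375+1/4·(-2.115625)≈-0.679688; next y=-1/5·1.928125+1/2·(-0.679688)≈-0.725469
n=4: y≈-0.725469, sp=1, e=sp−y≈1.725469; I≈2.734844, D=e−e_prev≈2.653594; u=5/4·1.725469+1·2.734844+1/4·2.653594≈5.555078; next y=-1/5·(-0.725469)+1/2·5.555078≈2.922633
n=5: y≈2.922633, sp=1, e=sp−y≈-1.922633; I≈0.812211, D=e−e_prev≈-3.648102; u=5/4·(-1.922633)+1·0.812211+1/4·(-3.648102)≈-2.503105; next y=-1/5·2.922633+1/2·(-2.503105)≈-1.836079
n=6: y≈-1.836079, sp=4, e=sp−y≈5.836079; I≈6.648290, D=e−e_prev≈7.758712; u=5/4·5.836079+1·6.648290+1/4·7.758712≈15.883067; next y=-1/5·(-1.836079)+1/2·15.883067≈8.308750
n=7: y≈8.308750, sp=-2, e=sp−y≈-10.308750; I≈-3.660459, D=e−e_prev≈-16.144829; u=5/4·(-10.308750)+1·(-3.660459)+1/4·(-16.144829)≈-20.582603; next y=-1/5·8.308750+1/2·(-20.582603)≈-11.953052
n=8: y≈-11.953052, sp=-2, e=sp−y≈9.953052; I≈6.292592, D=e−e_prev≈20.261801; u=5/4·9.953052+1·6.292592+1/4·20.261801≈23.799357; next y=-1/5·(-11.953052)+1/2·23.799357≈14.290289
n=9: y≈14.290289, sp=-2, e=sp−y≈-16.290289; I≈-9.997697, D=e−e_prev≈-26.243341; u=5/4·(-16.290289)+1·(-9.997697)+1/4·(-26.243341)≈-36.921393; next y=-1/5·14.290289+1/2·(-36.921393)≈-21.318754
n=10: y≈-21.318754, sp=-2, e=sp−y≈19.318754; I≈9.321058, D=e−e_prev≈35.609043; u=5/4·19.318754+1·9.321058+1/4·35.609043≈42.371761; next y=-1/5·(-21.318754)+1/2·42.371761≈25.449631
n=11: y≈25.449631, sp=-2, e=sp−y≈-27.449631; I≈-18.128574, D=e−e_prev≈-46.768386; u=5/4·(-27.449631)+1·(-18.128574)+1/4·(-46.768386)≈-64.132710; next y=-1/5·25.449631+1/2·(-64.132710)≈-37.156281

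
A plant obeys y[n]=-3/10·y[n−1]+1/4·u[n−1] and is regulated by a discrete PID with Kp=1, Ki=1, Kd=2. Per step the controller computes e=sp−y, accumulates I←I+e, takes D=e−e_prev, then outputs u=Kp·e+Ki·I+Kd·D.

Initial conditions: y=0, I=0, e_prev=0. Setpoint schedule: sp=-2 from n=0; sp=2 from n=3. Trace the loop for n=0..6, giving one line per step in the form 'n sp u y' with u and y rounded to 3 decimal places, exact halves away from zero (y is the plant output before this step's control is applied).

0 -2 -8.000 0.000
1 -2 2.000 -2.000
2 -2 -14.400 1.100
3 2 24.820 -3.930
4 2 -32.566 7.384
5 2 55.641 -10.357
6 2 -76.980 17.017

(exact arithmetic carried between steps; '≈' marks a value shown rounded to 6 d.p. or computed from one; I and e_prev carry over from the previous line; the table rounds u and y to 3 d.p., halves away from zero)
n=0: y=0, sp=-2, e=sp−y=-2; I=-2, D=e−e_prev=-2; u=1·(-2)+1·(-2)+2·(-2)=-8; next y=-3/10·0+1/4·(-8)=-2
n=1: y=-2, sp=-2, e=sp−y=0; I=-2, D=e−e_prev=2; u=1·0+1·(-2)+2·2=2; next y=-3/10·(-2)+1/4·2=1.1
n=2: y=1.1, sp=-2, e=sp−y=-3.1; I=-5.1, D=e−e_prev=-3.1; u=1·(-3.1)+1·(-5.1)+2·(-3.1)=-14.4; next y=-3/10·1.1+1/4·(-14.4)=-3.93
n=3: y=-3.93, sp=2, e=sp−y=5.93; I=0.83, D=e−e_prev=9.03; u=1·5.93+1·0.83+2·9.03=24.82; next y=-3/10·(-3.93)+1/4·24.82=7.384
n=4: y=7.384, sp=2, e=sp−y=-5.384; I=-4.554, D=e−e_prev=-11.314; u=1·(-5.384)+1·(-4.554)+2·(-11.314)=-32.566; next y=-3/10·7.384+1/4·(-32.566)=-10.3567
n=5: y=-10.3567, sp=2, e=sp−y=12.3567; I=7.8027, D=e−e_prev=17.7407; u=1·12.3567+1·7.8027+2·17.7407=55.6408; next y=-3/10·(-10.3567)+1/4·55.6408=17.01721
n=6: y=17.01721, sp=2, e=sp−y=-15.01721; I=-7.21451, D=e−e_prev=-27.37391; u=1·(-15.01721)+1·(-7.21451)+2·(-27.37391)=-76.97954; next y=-3/10·17.01721+1/4·(-76.97954)=-24.350048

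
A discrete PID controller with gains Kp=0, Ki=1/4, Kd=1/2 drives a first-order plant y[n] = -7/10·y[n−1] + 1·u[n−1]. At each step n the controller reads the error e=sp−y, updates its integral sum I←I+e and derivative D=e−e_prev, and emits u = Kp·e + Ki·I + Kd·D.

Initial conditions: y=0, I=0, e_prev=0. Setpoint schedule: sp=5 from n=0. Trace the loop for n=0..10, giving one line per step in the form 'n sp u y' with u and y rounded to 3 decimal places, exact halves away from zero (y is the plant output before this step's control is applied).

(exact arithmetic carried between steps; '≈' marks a value shown rounded to 6 d.p. or computed from one; I and e_prev carry over from the previous line; the table rounds u and y to 3 d.p., halves away from zero)
n=0: y=0, sp=5, e=sp−y=5; I=5, D=e−e_prev=5; u=0·5+1/4·5+1/2·5=3.75; next y=-7/10·0+1·3.75=3.75
n=1: y=3.75, sp=5, e=sp−y=1.25; I=6.25, D=e−e_prev=-3.75; u=0·1.25+1/4·6.25+1/2·(-3.75)=-0.3125; next y=-7/10·3.75+1·(-0.3125)=-2.9375
n=2: y=-2.9375, sp=5, e=sp−y=7.9375; I=14.1875, D=e−e_prev=6.6875; u=0·7.9375+1/4·14.1875+1/2·6.6875=6.890625; next y=-7/10·(-2.9375)+1·6.890625=8.946875
n=3: y=8.946875, sp=5, e=sp−y=-3.946875; I=10.240625, D=e−e_prev=-11.884375; u=0·(-3.946875)+1/4·10.240625+1/2·(-11.884375)≈-3.382031; next y=-7/10·8.946875+1·(-3.382031)≈-9.644844
n=4: y≈-9.644844, sp=5, e=sp−y≈14.644844; I≈24.885469, D=e−e_prev≈18.591719; u=0·14.644844+1/4·24.885469+1/2·18.591719≈15.517227; next y=-7/10·(-9.644844)+1·15.517227≈22.268617
n=5: y≈22.268617, sp=5, e=sp−y≈-17.268617; I≈7.616852, D=e−e_prev≈-31.913461; u=0·(-17.268617)+1/4·7.616852+1/2·(-31.913461)≈-14.052518; next y=-7/10·22.268617+1·(-14.052518)≈-29.640550
n=6: y≈-29.640550, sp=5, e=sp−y≈34.640550; I≈42.257401, D=e−e_prev≈51.909167; u=0·34.640550+1/4·42.257401+1/2·51.909167≈36.518934; next y=-7/10·(-29.640550)+1·36.518934≈57.267318
n=7: y≈57.267318, sp=5, e=sp−y≈-52.267318; I≈-10.009917, D=e−e_prev≈-86.907868; u=0·(-52.267318)+1/4·(-10.009917)+1/2·(-86.907868)≈-45.956413; next y=-7/10·57.267318+1·(-45.956413)≈-86.043536
n=8: y≈-86.043536, sp=5, e=sp−y≈91.043536; I≈81.033619, D=e−e_prev≈143.310855; u=0·91.043536+1/4·81.033619+1/2·143.310855≈91.913832; next y=-7/10·(-86.043536)+1·91.913832≈152.144307
n=9: y≈152.144307, sp=5, e=sp−y≈-147.144307; I≈-66.110688, D=e−e_prev≈-238.187844; u=0·(-147.144307)+1/4·(-66.110688)+1/2·(-238.187844)≈-135.621594; next y=-7/10·152.144307+1·(-135.621594)≈-242.122609
n=10: y≈-242.122609, sp=5, e=sp−y≈247.122609; I≈181.011921, D=e−e_prev≈394.266917; u=0·247.122609+1/4·181.011921+1/2·394.266917≈242.386438; next y=-7/10·(-242.122609)+1·242.386438≈411.872265

0 5 3.750 0.000
1 5 -0.313 3.750
2 5 6.891 -2.938
3 5 -3.382 8.947
4 5 15.517 -9.645
5 5 -14.053 22.269
6 5 36.519 -29.641
7 5 -45.956 57.267
8 5 91.914 -86.044
9 5 -135.622 152.144
10 5 242.386 -242.123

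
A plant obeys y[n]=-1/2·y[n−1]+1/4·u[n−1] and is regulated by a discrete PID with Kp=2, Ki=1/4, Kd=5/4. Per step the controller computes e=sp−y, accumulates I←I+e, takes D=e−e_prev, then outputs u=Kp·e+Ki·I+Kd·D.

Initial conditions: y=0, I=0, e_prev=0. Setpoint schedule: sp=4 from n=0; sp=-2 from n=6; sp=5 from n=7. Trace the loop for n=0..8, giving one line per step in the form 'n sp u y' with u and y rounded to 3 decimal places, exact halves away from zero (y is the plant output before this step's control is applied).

(exact arithmetic carried between steps; '≈' marks a value shown rounded to 6 d.p. or computed from one; I and e_prev carry over from the previous line; the table rounds u and y to 3 d.p., halves away from zero)
n=0: y=0, sp=4, e=sp−y=4; I=4, D=e−e_prev=4; u=2·4+1/4·4+5/4·4=14; next y=-1/2·0+1/4·14=3.5
n=1: y=3.5, sp=4, e=sp−y=0.5; I=4.5, D=e−e_prev=-3.5; u=2·0.5+1/4·4.5+5/4·(-3.5)=-2.25; next y=-1/2·3.5+1/4·(-2.25)=-2.3125
n=2: y=-2.3125, sp=4, e=sp−y=6.3125; I=10.8125, D=e−e_prev=5.8125; u=2·6.3125+1/4·10.8125+5/4·5.8125=22.59375; next y=-1/2·(-2.3125)+1/4·22.59375≈6.804688
n=3: y≈6.804688, sp=4, e=sp−y≈-2.804688; I≈8.007813, D=e−e_prev≈-9.117188; u=2·(-2.804688)+1/4·8.007813+5/4·(-9.117188)≈-15.003906; next y=-1/2·6.804688+1/4·(-15.003906)≈-7.153320
n=4: y≈-7.153320, sp=4, e=sp−y≈11.153320; I≈19.161133, D=e−e_prev≈13.958008; u=2·11.153320+1/4·19.161133+5/4·13.958008≈44.544434; next y=-1/2·(-7.153320)+1/4·44.544434≈14.712769
n=5: y≈14.712769, sp=4, e=sp−y≈-10.712769; I≈8.448364, D=e−e_prev≈-21.866089; u=2·(-10.712769)+1/4·8.448364+5/4·(-21.866089)≈-46.646057; next y=-1/2·14.712769+1/4·(-46.646057)≈-19.017899
n=6: y≈-19.017899, sp=-2, e=sp−y≈17.017899; I≈25.466263, D=e−e_prev≈27.730667; u=2·17.017899+1/4·25.466263+5/4·27.730667≈75.065697; next y=-1/2·(-19.017899)+1/4·75.065697≈28.275373
n=7: y≈28.275373, sp=5, e=sp−y≈-23.275373; I≈2.190889, D=e−e_prev≈-40.293272; u=2·(-23.275373)+1/4·2.190889+5/4·(-40.293272)≈-96.369615; next y=-1/2·28.275373+1/4·(-96.369615)≈-38.230090
n=8: y≈-38.230090, sp=5, e=sp−y≈43.230090; I≈45.420980, D=e−e_prev≈66.505464; u=2·43.230090+1/4·45.420980+5/4·66.505464≈180.947255; next y=-1/2·(-38.230090)+1/4·180.947255≈64.351859

0 4 14.000 0.000
1 4 -2.250 3.500
2 4 22.594 -2.313
3 4 -15.004 6.805
4 4 44.544 -7.153
5 4 -46.646 14.713
6 -2 75.066 -19.018
7 5 -96.370 28.275
8 5 180.947 -38.230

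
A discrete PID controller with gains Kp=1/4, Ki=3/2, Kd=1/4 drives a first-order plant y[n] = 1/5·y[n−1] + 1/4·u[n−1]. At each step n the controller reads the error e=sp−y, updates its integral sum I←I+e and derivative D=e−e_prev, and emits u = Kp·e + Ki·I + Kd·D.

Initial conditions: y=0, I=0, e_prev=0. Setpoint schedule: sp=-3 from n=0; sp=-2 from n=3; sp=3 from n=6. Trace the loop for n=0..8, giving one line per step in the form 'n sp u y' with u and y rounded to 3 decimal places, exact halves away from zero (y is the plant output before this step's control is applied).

(exact arithmetic carried between steps; '≈' marks a value shown rounded to 6 d.p. or computed from one; I and e_prev carry over from the previous line; the table rounds u and y to 3 d.p., halves away from zero)
n=0: y=0, sp=-3, e=sp−y=-3; I=-3, D=e−e_prev=-3; u=1/4·(-3)+3/2·(-3)+1/4·(-3)=-6; next y=1/5·0+1/4·(-6)=-1.5
n=1: y=-1.5, sp=-3, e=sp−y=-1.5; I=-4.5, D=e−e_prev=1.5; u=1/4·(-1.5)+3/2·(-4.5)+1/4·1.5=-6.75; next y=1/5·(-1.5)+1/4·(-6.75)=-1.9875
n=2: y=-1.9875, sp=-3, e=sp−y=-1.0125; I=-5.5125, D=e−e_prev=0.4875; u=1/4·(-1.0125)+3/2·(-5.5125)+1/4·0.4875=-8.4; next y=1/5·(-1.9875)+1/4·(-8.4)=-2.4975
n=3: y=-2.4975, sp=-2, e=sp−y=0.4975; I=-5.015, D=e−e_prev=1.51; u=1/4·0.4975+3/2·(-5.015)+1/4·1.51=-7.020625; next y=1/5·(-2.4975)+1/4·(-7.020625)≈-2.254656
n=4: y≈-2.254656, sp=-2, e=sp−y≈0.254656; I≈-4.760344, D=e−e_prev≈-0.242844; u=1/4·0.254656+3/2·(-4.760344)+1/4·(-0.242844)≈-7.137563; next y=1/5·(-2.254656)+1/4·(-7.137563)≈-2.235322
n=5: y≈-2.235322, sp=-2, e=sp−y≈0.235322; I≈-4.525022, D=e−e_prev≈-0.019334; u=1/4·0.235322+3/2·(-4.525022)+1/4·(-0.019334)≈-6.733536; next y=1/5·(-2.235322)+1/4·(-6.733536)≈-2.130448
n=6: y≈-2.130448, sp=3, e=sp−y≈5.130448; I≈0.605426, D=e−e_prev≈4.895126; u=1/4·5.130448+3/2·0.605426+1/4·4.895126≈3.414533; next y=1/5·(-2.130448)+1/4·3.414533≈0.427544
n=7: y≈0.427544, sp=3, e=sp−y≈2.572456; I≈3.177883, D=e−e_prev≈-2.557992; u=1/4·2.572456+3/2·3.177883+1/4·(-2.557992)≈4.770440; next y=1/5·0.427544+1/4·4.770440≈1.278119
n=8: y≈1.278119, sp=3, e=sp−y≈1.721881; I≈4.899764, D=e−e_prev≈-0.850575; u=1/4·1.721881+3/2·4.899764+1/4·(-0.850575)≈7.567473; next y=1/5·1.278119+1/4·7.567473≈2.147492

0 -3 -6.000 0.000
1 -3 -6.750 -1.500
2 -3 -8.400 -1.988
3 -2 -7.021 -2.498
4 -2 -7.138 -2.255
5 -2 -6.734 -2.235
6 3 3.415 -2.130
7 3 4.770 0.428
8 3 7.567 1.278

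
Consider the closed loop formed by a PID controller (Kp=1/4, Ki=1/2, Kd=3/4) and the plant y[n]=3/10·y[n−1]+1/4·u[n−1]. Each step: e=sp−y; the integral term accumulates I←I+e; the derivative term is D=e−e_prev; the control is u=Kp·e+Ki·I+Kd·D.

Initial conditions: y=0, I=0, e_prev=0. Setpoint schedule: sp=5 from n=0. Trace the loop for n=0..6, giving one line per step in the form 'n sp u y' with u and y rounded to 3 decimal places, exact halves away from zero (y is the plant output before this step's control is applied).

0 5 7.500 0.000
1 5 3.438 1.875
2 5 7.086 1.422
3 5 7.371 2.198
4 5 8.898 2.502
5 5 9.665 2.975
6 5 10.532 3.309

(exact arithmetic carried between steps; '≈' marks a value shown rounded to 6 d.p. or computed from one; I and e_prev carry over from the previous line; the table rounds u and y to 3 d.p., halves away from zero)
n=0: y=0, sp=5, e=sp−y=5; I=5, D=e−e_prev=5; u=1/4·5+1/2·5+3/4·5=7.5; next y=3/10·0+1/4·7.5=1.875
n=1: y=1.875, sp=5, e=sp−y=3.125; I=8.125, D=e−e_prev=-1.875; u=1/4·3.125+1/2·8.125+3/4·(-1.875)=3.4375; next y=3/10·1.875+1/4·3.4375=1.421875
n=2: y=1.421875, sp=5, e=sp−y=3.578125; I=11.703125, D=e−e_prev=0.453125; u=1/4·3.578125+1/2·11.703125+3/4·0.453125≈7.085938; next y=3/10·1.421875+1/4·7.085938≈2.198047
n=3: y≈2.198047, sp=5, e=sp−y≈2.801953; I≈14.505078, D=e−e_prev≈-0.776172; u=1/4·2.801953+1/2·14.505078+3/4·(-0.776172)≈7.370898; next y=3/10·2.198047+1/4·7.370898≈2.502139
n=4: y≈2.502139, sp=5, e=sp−y≈2.497861; I≈17.002939, D=e−e_prev≈-0.304092; u=1/4·2.497861+1/2·17.002939+3/4·(-0.304092)≈8.897866; next y=3/10·2.502139+1/4·8.897866≈2.975108
n=5: y≈2.975108, sp=5, e=sp−y≈2.024892; I≈19.027831, D=e−e_prev≈-0.472969; u=1/4·2.024892+1/2·19.027831+3/4·(-0.472969)≈9.665411; next y=3/10·2.975108+1/4·9.665411≈3.308885
n=6: y≈3.308885, sp=5, e=sp−y≈1.691115; I≈20.718946, D=e−e_prev≈-0.333777; u=1/4·1.691115+1/2·20.718946+3/4·(-0.333777)≈10.531919; next y=3/10·3.308885+1/4·10.531919≈3.625645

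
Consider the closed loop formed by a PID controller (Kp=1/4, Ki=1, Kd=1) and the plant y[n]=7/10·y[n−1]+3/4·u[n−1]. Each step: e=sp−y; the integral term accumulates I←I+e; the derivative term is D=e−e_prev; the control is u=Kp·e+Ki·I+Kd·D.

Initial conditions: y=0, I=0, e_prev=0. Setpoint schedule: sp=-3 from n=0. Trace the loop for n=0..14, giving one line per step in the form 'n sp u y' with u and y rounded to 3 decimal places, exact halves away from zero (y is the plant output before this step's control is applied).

0 -3 -6.750 0.000
1 -3 4.641 -5.063
2 -3 -9.608 -0.063
3 -3 8.625 -7.250
4 -3 -13.760 1.394
5 -3 14.651 -9.345
6 -3 -20.774 4.447
7 -3 23.628 -12.467
8 -3 -32.107 8.994
9 -3 37.612 -17.784
10 -3 -49.857 15.760
11 -3 59.699 -26.361
12 -3 -77.596 26.322
13 -3 94.475 -39.772
14 -3 -121.119 43.016

(exact arithmetic carried between steps; '≈' marks a value shown rounded to 6 d.p. or computed from one; I and e_prev carry over from the previous line; the table rounds u and y to 3 d.p., halves away from zero)
n=0: y=0, sp=-3, e=sp−y=-3; I=-3, D=e−e_prev=-3; u=1/4·(-3)+1·(-3)+1·(-3)=-6.75; next y=7/10·0+3/4·(-6.75)=-5.0625
n=1: y=-5.0625, sp=-3, e=sp−y=2.0625; I=-0.9375, D=e−e_prev=5.0625; u=1/4·2.0625+1·(-0.9375)+1·5.0625=4.640625; next y=7/10·(-5.0625)+3/4·4.640625≈-0.063281
n=2: y≈-0.063281, sp=-3, e=sp−y≈-2.936719; I≈-3.874219, D=e−e_prev≈-4.999219; u=1/4·(-2.936719)+1·(-3.874219)+1·(-4.999219)≈-9.607617; next y=7/10·(-0.063281)+3/4·(-9.607617)≈-7.250010
n=3: y≈-7.250010, sp=-3, e=sp−y≈4.250010; I≈0.375791, D=e−e_prev≈7.186729; u=1/4·4.250010+1·0.375791+1·7.186729≈8.625022; next y=7/10·(-7.250010)+3/4·8.625022≈1.393760
n=4: y≈1.393760, sp=-3, e=sp−y≈-4.393760; I≈-4.017969, D=e−e_prev≈-8.643769; u=1/4·(-4.393760)+1·(-4.017969)+1·(-8.643769)≈-13.760178; next y=7/10·1.393760+3/4·(-13.760178)≈-9.344502
n=5: y≈-9.344502, sp=-3, e=sp−y≈6.344502; I≈2.326533, D=e−e_prev≈10.738261; u=1/4·6.344502+1·2.326533+1·10.738261≈14.650920; next y=7/10·(-9.344502)+3/4·14.650920≈4.447039
n=6: y≈4.447039, sp=-3, e=sp−y≈-7.447039; I≈-5.120506, D=e−e_prev≈-13.791540; u=1/4·(-7.447039)+1·(-5.120506)+1·(-13.791540)≈-20.773806; next y=7/10·4.447039+3/4·(-20.773806)≈-12.467427
n=7: y≈-12.467427, sp=-3, e=sp−y≈9.467427; I≈4.346922, D=e−e_prev≈16.914466; u=1/4·9.467427+1·4.346922+1·16.914466≈23.628244; next y=7/10·(-12.467427)+3/4·23.628244≈8.993984
n=8: y≈8.993984, sp=-3, e=sp−y≈-11.993984; I≈-7.647063, D=e−e_prev≈-21.461411; u=1/4·(-11.993984)+1·(-7.647063)+1·(-21.461411)≈-32.106970; next y=7/10·8.993984+3/4·(-32.106970)≈-17.784439
n=9: y≈-17.784439, sp=-3, e=sp−y≈14.784439; I≈7.137376, D=e−e_prev≈26.778423; u=1/4·14.784439+1·7.137376+1·26.778423≈37.611908; next y=7/10·(-17.784439)+3/4·37.611908≈15.759824
n=10: y≈15.759824, sp=-3, e=sp−y≈-18.759824; I≈-11.622448, D=e−e_prev≈-33.544263; u=1/4·(-18.759824)+1·(-11.622448)+1·(-33.544263)≈-49.856667; next y=7/10·15.759824+3/4·(-49.856667)≈-26.360623
n=11: y≈-26.360623, sp=-3, e=sp−y≈23.360623; I≈11.738175, D=e−e_prev≈42.120448; u=1/4·23.360623+1·11.738175+1·42.120448≈59.698779; next y=7/10·(-26.360623)+3/4·59.698779≈26.321648
n=12: y≈26.321648, sp=-3, e=sp−y≈-29.321648; I≈-17.583472, D=e−e_prev≈-52.682271; u=1/4·(-29.321648)+1·(-17.583472)+1·(-52.682271)≈-77.596155; next y=7/10·26.321648+3/4·(-77.596155)≈-39.771963
n=13: y≈-39.771963, sp=-3, e=sp−y≈36.771963; I≈19.188491, D=e−e_prev≈66.093611; u=1/4·36.771963+1·19.188491+1·66.093611≈94.475092; next y=7/10·(-39.771963)+3/4·94.475092≈43.015945
n=14: y≈43.015945, sp=-3, e=sp−y≈-46.015945; I≈-26.827454, D=e−e_prev≈-82.787908; u=1/4·(-46.015945)+1·(-26.827454)+1·(-82.787908)≈-121.119349; next y=7/10·43.015945+3/4·(-121.119349)≈-60.728350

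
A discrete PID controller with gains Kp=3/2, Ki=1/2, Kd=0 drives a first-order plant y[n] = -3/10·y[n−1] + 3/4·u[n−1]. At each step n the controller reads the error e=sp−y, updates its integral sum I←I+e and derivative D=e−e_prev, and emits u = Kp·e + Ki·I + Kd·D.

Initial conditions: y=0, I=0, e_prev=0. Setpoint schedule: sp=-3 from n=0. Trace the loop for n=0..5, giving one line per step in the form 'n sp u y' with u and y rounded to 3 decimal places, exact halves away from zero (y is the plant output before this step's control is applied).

0 -3 -6.000 0.000
1 -3 1.500 -4.500
2 -3 -11.700 2.475
3 -3 9.548 -9.518
4 -3 -26.261 10.016
5 -3 32.664 -22.700

(exact arithmetic carried between steps; '≈' marks a value shown rounded to 6 d.p. or computed from one; I and e_prev carry over from the previous line; the table rounds u and y to 3 d.p., halves away from zero)
n=0: y=0, sp=-3, e=sp−y=-3; I=-3, D=e−e_prev=-3; u=3/2·(-3)+1/2·(-3)+0·(-3)=-6; next y=-3/10·0+3/4·(-6)=-4.5
n=1: y=-4.5, sp=-3, e=sp−y=1.5; I=-1.5, D=e−e_prev=4.5; u=3/2·1.5+1/2·(-1.5)+0·4.5=1.5; next y=-3/10·(-4.5)+3/4·1.5=2.475
n=2: y=2.475, sp=-3, e=sp−y=-5.475; I=-6.975, D=e−e_prev=-6.975; u=3/2·(-5.475)+1/2·(-6.975)+0·(-6.975)=-11.7; next y=-3/10·2.475+3/4·(-11.7)=-9.5175
n=3: y=-9.5175, sp=-3, e=sp−y=6.5175; I=-0.4575, D=e−e_prev=11.9925; u=3/2·6.5175+1/2·(-0.4575)+0·11.9925=9.5475; next y=-3/10·(-9.5175)+3/4·9.5475=10.015875
n=4: y=10.015875, sp=-3, e=sp−y=-13.015875; I=-13.473375, D=e−e_prev=-19.533375; u=3/2·(-13.015875)+1/2·(-13.473375)+0·(-19.533375)=-26.2605; next y=-3/10·10.015875+3/4·(-26.2605)≈-22.700138
n=5: y≈-22.700138, sp=-3, e=sp−y≈19.700138; I≈6.226763, D=e−e_prev≈32.716013; u=3/2·19.700138+1/2·6.226763+0·32.716013≈32.663588; next y=-3/10·(-22.700138)+3/4·32.663588≈31.307732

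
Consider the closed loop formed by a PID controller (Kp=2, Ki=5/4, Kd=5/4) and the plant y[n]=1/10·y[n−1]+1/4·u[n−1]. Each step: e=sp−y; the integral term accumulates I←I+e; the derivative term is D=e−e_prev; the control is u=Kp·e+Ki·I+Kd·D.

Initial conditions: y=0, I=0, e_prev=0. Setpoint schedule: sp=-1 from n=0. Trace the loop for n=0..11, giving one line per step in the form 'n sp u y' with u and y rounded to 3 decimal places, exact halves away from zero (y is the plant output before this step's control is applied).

0 -1 -4.500 0.000
1 -1 0.563 -1.125
2 -1 -5.877 0.028
3 -1 1.005 -1.466
4 -1 -7.349 0.105
5 -1 1.925 -1.827
6 -1 -9.020 0.299
7 -1 3.370 -2.225
8 -1 -11.057 0.620
9 -1 5.425 -2.702
10 -1 -13.647 1.086
11 -1 8.232 -3.303

(exact arithmetic carried between steps; '≈' marks a value shown rounded to 6 d.p. or computed from one; I and e_prev carry over from the previous line; the table rounds u and y to 3 d.p., halves away from zero)
n=0: y=0, sp=-1, e=sp−y=-1; I=-1, D=e−e_prev=-1; u=2·(-1)+5/4·(-1)+5/4·(-1)=-4.5; next y=1/10·0+1/4·(-4.5)=-1.125
n=1: y=-1.125, sp=-1, e=sp−y=0.125; I=-0.875, D=e−e_prev=1.125; u=2·0.125+5/4·(-0.875)+5/4·1.125=0.5625; next y=1/10·(-1.125)+1/4·0.5625=0.028125
n=2: y=0.028125, sp=-1, e=sp−y=-1.028125; I=-1.903125, D=e−e_prev=-1.153125; u=2·(-1.028125)+5/4·(-1.903125)+5/4·(-1.153125)≈-5.876563; next y=1/10·0.028125+1/4·(-5.876563)≈-1.466328
n=3: y≈-1.466328, sp=-1, e=sp−y≈0.466328; I≈-1.436797, D=e−e_prev≈1.494453; u=2·0.466328+5/4·(-1.436797)+5/4·1.494453≈1.004727; next y=1/10·(-1.466328)+1/4·1.004727≈0.104549
n=4: y≈0.104549, sp=-1, e=sp−y≈-1.104549; I≈-2.541346, D=e−e_prev≈-1.570877; u=2·(-1.104549)+5/4·(-2.541346)+5/4·(-1.570877)≈-7.349376; next y=1/10·0.104549+1/4·(-7.349376)≈-1.826889
n=5: y≈-1.826889, sp=-1, e=sp−y≈0.826889; I≈-1.714457, D=e−e_prev≈1.931438; u=2·0.826889+5/4·(-1.714457)+5/4·1.931438≈1.925005; next y=1/10·(-1.826889)+1/4·1.925005≈0.298562
n=6: y≈0.298562, sp=-1, e=sp−y≈-1.298562; I≈-3.013019, D=e−e_prev≈-2.125451; u=2·(-1.298562)+5/4·(-3.013019)+5/4·(-2.125451)≈-9.020213; next y=1/10·0.298562+1/4·(-9.020213)≈-2.225197
n=7: y≈-2.225197, sp=-1, e=sp−y≈1.225197; I≈-1.787822, D=e−e_prev≈2.523759; u=2·1.225197+5/4·(-1.787822)+5/4·2.523759≈3.370315; next y=1/10·(-2.225197)+1/4·3.370315≈0.620059
n=8: y≈0.620059, sp=-1, e=sp−y≈-1.620059; I≈-3.407881, D=e−e_prev≈-2.845256; u=2·(-1.620059)+5/4·(-3.407881)+5/4·(-2.845256)≈-11.056540; next y=1/10·0.620059+1/4·(-11.056540)≈-2.702129
n=9: y≈-2.702129, sp=-1, e=sp−y≈1.702129; I≈-1.705752, D=e−e_prev≈3.322188; u=2·1.702129+5/4·(-1.705752)+5/4·3.322188≈5.424803; next y=1/10·(-2.702129)+1/4·5.424803≈1.085988
n=10: y≈1.085988, sp=-1, e=sp−y≈-2.085988; I≈-3.791740, D=e−e_prev≈-3.788117; u=2·(-2.085988)+5/4·(-3.791740)+5/4·(-3.788117)≈-13.646797; next y=1/10·1.085988+1/4·(-13.646797)≈-3.303100
n=11: y≈-3.303100, sp=-1, e=sp−y≈2.303100; I≈-1.488640, D=e−e_prev≈4.389088; u=2·2.303100+5/4·(-1.488640)+5/4·4.389088≈8.231762; next y=1/10·(-3.303100)+1/4·8.231762≈1.727630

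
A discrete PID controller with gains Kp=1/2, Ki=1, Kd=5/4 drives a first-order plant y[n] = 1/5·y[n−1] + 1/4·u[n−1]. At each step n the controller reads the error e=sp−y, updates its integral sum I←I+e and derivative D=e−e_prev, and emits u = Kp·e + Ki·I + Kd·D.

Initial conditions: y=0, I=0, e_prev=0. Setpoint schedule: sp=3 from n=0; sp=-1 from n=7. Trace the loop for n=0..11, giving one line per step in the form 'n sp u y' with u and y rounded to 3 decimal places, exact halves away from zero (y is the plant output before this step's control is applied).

(exact arithmetic carried between steps; '≈' marks a value shown rounded to 6 d.p. or computed from one; I and e_prev carry over from the previous line; the table rounds u and y to 3 d.p., halves away from zero)
n=0: y=0, sp=3, e=sp−y=3; I=3, D=e−e_prev=3; u=1/2·3+1·3+5/4·3=8.25; next y=1/5·0+1/4·8.25=2.0625
n=1: y=2.0625, sp=3, e=sp−y=0.9375; I=3.9375, D=e−e_prev=-2.0625; u=1/2·0.9375+1·3.9375+5/4·(-2.0625)=1.828125; next y=1/5·2.0625+1/4·1.828125≈0.869531
n=2: y≈0.869531, sp=3, e=sp−y≈2.130469; I≈6.067969, D=e−e_prev≈1.192969; u=1/2·2.130469+1·6.067969+5/4·1.192969≈8.624414; next y=1/5·0.869531+1/4·8.624414≈2.330010
n=3: y≈2.330010, sp=3, e=sp−y≈0.669990; I≈6.737959, D=e−e_prev≈-1.460479; u=1/2·0.669990+1·6.737959+5/4·(-1.460479)≈5.247356; next y=1/5·2.330010+1/4·5.247356≈1.777841
n=4: y≈1.777841, sp=3, e=sp−y≈1.222159; I≈7.960118, D=e−e_prev≈0.552169; u=1/2·1.222159+1·7.960118+5/4·0.552169≈9.261409; next y=1/5·1.777841+1/4·9.261409≈2.670920
n=5: y≈2.670920, sp=3, e=sp−y≈0.329080; I≈8.289198, D=e−e_prev≈-0.893079; u=1/2·0.329080+1·8.289198+5/4·(-0.893079)≈7.337388; next y=1/5·2.670920+1/4·7.337388≈2.368531
n=6: y≈2.368531, sp=3, e=sp−y≈0.631469; I≈8.920667, D=e−e_prev≈0.302389; u=1/2·0.631469+1·8.920667+5/4·0.302389≈9.614387; next y=1/5·2.368531+1/4·9.614387≈2.877303
n=7: y≈2.877303, sp=-1, e=sp−y≈-3.877303; I≈5.043363, D=e−e_prev≈-4.508772; u=1/2·(-3.877303)+1·5.043363+5/4·(-4.508772)≈-2.531253; next y=1/5·2.877303+1/4·(-2.531253)≈-0.057353
n=8: y≈-0.057353, sp=-1, e=sp−y≈-0.942647; I≈4.100716, D=e−e_prev≈2.934656; u=1/2·(-0.942647)+1·4.100716+5/4·2.934656≈7.297712; next y=1/5·(-0.057353)+1/4·7.297712≈1.812957
n=9: y≈1.812957, sp=-1, e=sp−y≈-2.812957; I≈1.287759, D=e−e_prev≈-1.870310; u=1/2·(-2.812957)+1·1.287759+5/4·(-1.870310)≈-2.456608; next y=1/5·1.812957+1/4·(-2.456608)≈-0.251560
n=10: y≈-0.251560, sp=-1, e=sp−y≈-0.748440; I≈0.539319, D=e−e_prev≈2.064518; u=1/2·(-0.748440)+1·0.539319+5/4·2.064518≈2.745747; next y=1/5·(-0.251560)+1/4·2.745747≈0.636125
n=11: y≈0.636125, sp=-1, e=sp−y≈-1.636125; I≈-1.096806, D=e−e_prev≈-0.887685; u=1/2·(-1.636125)+1·(-1.096806)+5/4·(-0.887685)≈-3.024474; next y=1/5·0.636125+1/4·(-3.024474)≈-0.628894

0 3 8.250 0.000
1 3 1.828 2.063
2 3 8.624 0.870
3 3 5.247 2.330
4 3 9.261 1.778
5 3 7.337 2.671
6 3 9.614 2.369
7 -1 -2.531 2.877
8 -1 7.298 -0.057
9 -1 -2.457 1.813
10 -1 2.746 -0.252
11 -1 -3.024 0.636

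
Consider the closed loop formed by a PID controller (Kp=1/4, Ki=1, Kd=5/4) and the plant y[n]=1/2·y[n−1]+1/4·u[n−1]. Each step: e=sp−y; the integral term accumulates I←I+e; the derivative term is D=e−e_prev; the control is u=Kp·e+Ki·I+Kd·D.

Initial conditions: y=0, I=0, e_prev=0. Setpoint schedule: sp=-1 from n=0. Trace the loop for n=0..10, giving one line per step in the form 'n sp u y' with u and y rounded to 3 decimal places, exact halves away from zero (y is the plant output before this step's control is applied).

0 -1 -2.500 0.000
1 -1 -0.688 -0.625
2 -1 -2.195 -0.484
3 -1 -1.769 -0.791
4 -1 -2.244 -0.838
5 -1 -2.109 -0.980
6 -1 -2.214 -1.017
7 -1 -2.131 -1.062
8 -1 -2.121 -1.064
9 -1 -2.063 -1.062
10 -1 -2.037 -1.047

(exact arithmetic carried between steps; '≈' marks a value shown rounded to 6 d.p. or computed from one; I and e_prev carry over from the previous line; the table rounds u and y to 3 d.p., halves away from zero)
n=0: y=0, sp=-1, e=sp−y=-1; I=-1, D=e−e_prev=-1; u=1/4·(-1)+1·(-1)+5/4·(-1)=-2.5; next y=1/2·0+1/4·(-2.5)=-0.625
n=1: y=-0.625, sp=-1, e=sp−y=-0.375; I=-1.375, D=e−e_prev=0.625; u=1/4·(-0.375)+1·(-1.375)+5/4·0.625=-0.6875; next y=1/2·(-0.625)+1/4·(-0.6875)=-0.484375
n=2: y=-0.484375, sp=-1, e=sp−y=-0.515625; I=-1.890625, D=e−e_prev=-0.140625; u=1/4·(-0.515625)+1·(-1.890625)+5/4·(-0.140625)≈-2.195313; next y=1/2·(-0.484375)+1/4·(-2.195313)≈-0.791016
n=3: y≈-0.791016, sp=-1, e=sp−y≈-0.208984; I≈-2.099609, D=e−e_prev≈0.306641; u=1/4·(-0.208984)+1·(-2.099609)+5/4·0.306641≈-1.768555; next y=1/2·(-0.791016)+1/4·(-1.768555)≈-0.837646
n=4: y≈-0.837646, sp=-1, e=sp−y≈-0.162354; I≈-2.261963, D=e−e_prev≈0.046631; u=1/4·(-0.162354)+1·(-2.261963)+5/4·0.046631≈-2.244263; next y=1/2·(-0.837646)+1/4·(-2.244263)≈-0.979889
n=5: y≈-0.979889, sp=-1, e=sp−y≈-0.020111; I≈-2.282074, D=e−e_prev≈0.142242; u=1/4·(-0.020111)+1·(-2.282074)+5/4·0.142242≈-2.109299; next y=1/2·(-0.979889)+1/4·(-2.109299)≈-1.017269
n=6: y≈-1.017269, sp=-1, e=sp−y≈0.017269; I≈-2.264805, D=e−e_prev≈0.037380; u=1/4·0.017269+1·(-2.264805)+5/4·0.037380≈-2.213762; next y=1/2·(-1.017269)+1/4·(-2.213762)≈-1.062075
n=7: y≈-1.062075, sp=-1, e=sp−y≈0.062075; I≈-2.202730, D=e−e_prev≈0.044806; u=1/4·0.062075+1·(-2.202730)+5/4·0.044806≈-2.131203; next y=1/2·(-1.062075)+1/4·(-2.131203)≈-1.063838
n=8: y≈-1.063838, sp=-1, e=sp−y≈0.063838; I≈-2.138891, D=e−e_prev≈0.001763; u=1/4·0.063838+1·(-2.138891)+5/4·0.001763≈-2.120728; next y=1/2·(-1.063838)+1/4·(-2.120728)≈-1.062101
n=9: y≈-1.062101, sp=-1, e=sp−y≈0.062101; I≈-2.076790, D=e−e_prev≈-0.001737; u=1/4·0.062101+1·(-2.076790)+5/4·(-0.001737)≈-2.063437; next y=1/2·(-1.062101)+1/4·(-2.063437)≈-1.046910
n=10: y≈-1.046910, sp=-1, e=sp−y≈0.046910; I≈-2.029880, D=e−e_prev≈-0.015191; u=1/4·0.046910+1·(-2.029880)+5/4·(-0.015191)≈-2.037142; next y=1/2·(-1.046910)+1/4·(-2.037142)≈-1.032740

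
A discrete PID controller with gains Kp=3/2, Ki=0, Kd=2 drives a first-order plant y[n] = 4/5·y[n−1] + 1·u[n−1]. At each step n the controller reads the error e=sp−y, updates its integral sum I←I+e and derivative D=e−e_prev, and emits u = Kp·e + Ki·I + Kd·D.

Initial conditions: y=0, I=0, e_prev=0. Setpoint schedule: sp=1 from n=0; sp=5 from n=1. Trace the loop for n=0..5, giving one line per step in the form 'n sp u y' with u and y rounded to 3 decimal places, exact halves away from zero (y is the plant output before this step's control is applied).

0 1 3.500 0.000
1 5 3.250 3.500
2 5 -6.675 6.050
3 5 26.023 -1.835
4 5 -82.111 24.555
5 5 275.244 -62.467

(exact arithmetic carried between steps; '≈' marks a value shown rounded to 6 d.p. or computed from one; I and e_prev carry over from the previous line; the table rounds u and y to 3 d.p., halves away from zero)
n=0: y=0, sp=1, e=sp−y=1; I=1, D=e−e_prev=1; u=3/2·1+0·1+2·1=3.5; next y=4/5·0+1·3.5=3.5
n=1: y=3.5, sp=5, e=sp−y=1.5; I=2.5, D=e−e_prev=0.5; u=3/2·1.5+0·2.5+2·0.5=3.25; next y=4/5·3.5+1·3.25=6.05
n=2: y=6.05, sp=5, e=sp−y=-1.05; I=1.45, D=e−e_prev=-2.55; u=3/2·(-1.05)+0·1.45+2·(-2.55)=-6.675; next y=4/5·6.05+1·(-6.675)=-1.835
n=3: y=-1.835, sp=5, e=sp−y=6.835; I=8.285, D=e−e_prev=7.885; u=3/2·6.835+0·8.285+2·7.885=26.0225; next y=4/5·(-1.835)+1·26.0225=24.5545
n=4: y=24.5545, sp=5, e=sp−y=-19.5545; I=-11.2695, D=e−e_prev=-26.3895; u=3/2·(-19.5545)+0·(-11.2695)+2·(-26.3895)=-82.11075; next y=4/5·24.5545+1·(-82.11075)=-62.46715
n=5: y=-62.46715, sp=5, e=sp−y=67.46715; I=56.19765, D=e−e_prev=87.02165; u=3/2·67.46715+0·56.19765+2·87.02165=275.244025; next y=4/5·(-62.46715)+1·275.244025=225.270305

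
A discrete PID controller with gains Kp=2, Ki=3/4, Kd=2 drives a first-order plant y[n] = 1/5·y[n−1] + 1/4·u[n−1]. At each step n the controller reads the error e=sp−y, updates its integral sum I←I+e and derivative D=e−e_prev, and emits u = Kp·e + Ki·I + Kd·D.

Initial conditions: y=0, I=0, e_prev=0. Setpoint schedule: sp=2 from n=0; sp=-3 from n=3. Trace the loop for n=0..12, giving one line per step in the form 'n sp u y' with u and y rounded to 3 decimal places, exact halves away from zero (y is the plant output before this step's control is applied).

(exact arithmetic carried between steps; '≈' marks a value shown rounded to 6 d.p. or computed from one; I and e_prev carry over from the previous line; the table rounds u and y to 3 d.p., halves away from zero)
n=0: y=0, sp=2, e=sp−y=2; I=2, D=e−e_prev=2; u=2·2+3/4·2+2·2=9.5; next y=1/5·0+1/4·9.5=2.375
n=1: y=2.375, sp=2, e=sp−y=-0.375; I=1.625, D=e−e_prev=-2.375; u=2·(-0.375)+3/4·1.625+2·(-2.375)=-4.28125; next y=1/5·2.375+1/4·(-4.28125)≈-0.595313
n=2: y≈-0.595313, sp=2, e=sp−y≈2.595313; I≈4.220313, D=e−e_prev≈2.970313; u=2·2.595313+3/4·4.220313+2·2.970313≈14.296484; next y=1/5·(-0.595313)+1/4·14.296484≈3.455059
n=3: y≈3.455059, sp=-3, e=sp−y≈-6.455059; I≈-2.234746, D=e−e_prev≈-9.050371; u=2·(-6.455059)+3/4·(-2.234746)+2·(-9.050371)≈-32.686919; next y=1/5·3.455059+1/4·(-32.686919)≈-7.480718
n=4: y≈-7.480718, sp=-3, e=sp−y≈4.480718; I≈2.245972, D=e−e_prev≈10.935777; u=2·4.480718+3/4·2.245972+2·10.935777≈32.517468; next y=1/5·(-7.480718)+1/4·32.517468≈6.633223
n=5: y≈6.633223, sp=-3, e=sp−y≈-9.633223; I≈-7.387252, D=e−e_prev≈-14.113941; u=2·(-9.633223)+3/4·(-7.387252)+2·(-14.113941)≈-53.034768; next y=1/5·6.633223+1/4·(-53.034768)≈-11.932047
n=6: y≈-11.932047, sp=-3, e=sp−y≈8.932047; I≈1.544796, D=e−e_prev≈18.565271; u=2·8.932047+3/4·1.544796+2·18.565271≈56.153234; next y=1/5·(-11.932047)+1/4·56.153234≈11.651899
n=7: y≈11.651899, sp=-3, e=sp−y≈-14.651899; I≈-13.107103, D=e−e_prev≈-23.583946; u=2·(-14.651899)+3/4·(-13.107103)+2·(-23.583946)≈-86.302018; next y=1/5·11.651899+1/4·(-86.302018)≈-19.245125
n=8: y≈-19.245125, sp=-3, e=sp−y≈16.245125; I≈3.138022, D=e−e_prev≈30.897024; u=2·16.245125+3/4·3.138022+2·30.897024≈96.637813; next y=1/5·(-19.245125)+1/4·96.637813≈20.310428
n=9: y≈20.310428, sp=-3, e=sp−y≈-23.310428; I≈-20.172407, D=e−e_prev≈-39.555553; u=2·(-23.310428)+3/4·(-20.172407)+2·(-39.555553)≈-140.861267; next y=1/5·20.310428+1/4·(-140.861267)≈-31.153231
n=10: y≈-31.153231, sp=-3, e=sp−y≈28.153231; I≈7.980825, D=e−e_prev≈51.463659; u=2·28.153231+3/4·7.980825+2·51.463659≈165.219399; next y=1/5·(-31.153231)+1/4·165.219399≈35.074204
n=11: y≈35.074204, sp=-3, e=sp−y≈-38.074204; I≈-30.093379, D=e−e_prev≈-66.227435; u=2·(-38.074204)+3/4·(-30.093379)+2·(-66.227435)≈-231.173311; next y=1/5·35.074204+1/4·(-231.173311)≈-50.778487
n=12: y≈-50.778487, sp=-3, e=sp−y≈47.778487; I≈17.685108, D=e−e_prev≈85.852691; u=2·47.778487+3/4·17.685108+2·85.852691≈280.526186; next y=1/5·(-50.778487)+1/4·280.526186≈59.975849

0 2 9.500 0.000
1 2 -4.281 2.375
2 2 14.296 -0.595
3 -3 -32.687 3.455
4 -3 32.517 -7.481
5 -3 -53.035 6.633
6 -3 56.153 -11.932
7 -3 -86.302 11.652
8 -3 96.638 -19.245
9 -3 -140.861 20.310
10 -3 165.219 -31.153
11 -3 -231.173 35.074
12 -3 280.526 -50.778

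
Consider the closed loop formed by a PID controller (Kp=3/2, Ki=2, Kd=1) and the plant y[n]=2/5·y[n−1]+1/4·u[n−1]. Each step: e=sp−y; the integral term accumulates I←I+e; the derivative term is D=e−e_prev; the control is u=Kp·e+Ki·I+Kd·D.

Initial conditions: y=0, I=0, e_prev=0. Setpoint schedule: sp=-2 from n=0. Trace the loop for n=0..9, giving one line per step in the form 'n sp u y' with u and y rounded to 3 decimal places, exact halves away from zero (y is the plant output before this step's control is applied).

0 -2 -9.000 0.000
1 -2 -0.875 -2.250
2 -2 -7.716 -1.119
3 -2 -2.687 -2.376
4 -2 -6.585 -1.622
5 -2 -3.559 -2.295
6 -2 -5.835 -1.808
7 -2 -4.049 -2.182
8 -2 -5.395 -1.885
9 -2 -4.348 -2.103

(exact arithmetic carried between steps; '≈' marks a value shown rounded to 6 d.p. or computed from one; I and e_prev carry over from the previous line; the table rounds u and y to 3 d.p., halves away from zero)
n=0: y=0, sp=-2, e=sp−y=-2; I=-2, D=e−e_prev=-2; u=3/2·(-2)+2·(-2)+1·(-2)=-9; next y=2/5·0+1/4·(-9)=-2.25
n=1: y=-2.25, sp=-2, e=sp−y=0.25; I=-1.75, D=e−e_prev=2.25; u=3/2·0.25+2·(-1.75)+1·2.25=-0.875; next y=2/5·(-2.25)+1/4·(-0.875)=-1.11875
n=2: y=-1.11875, sp=-2, e=sp−y=-0.88125; I=-2.63125, D=e−e_prev=-1.13125; u=3/2·(-0.88125)+2·(-2.63125)+1·(-1.13125)=-7.715625; next y=2/5·(-1.11875)+1/4·(-7.715625)≈-2.376406
n=3: y≈-2.376406, sp=-2, e=sp−y≈0.376406; I≈-2.254844, D=e−e_prev≈1.257656; u=3/2·0.376406+2·(-2.254844)+1·1.257656≈-2.687422; next y=2/5·(-2.376406)+1/4·(-2.687422)≈-1.622418
n=4: y≈-1.622418, sp=-2, e=sp−y≈-0.377582; I≈-2.632426, D=e−e_prev≈-0.753988; u=3/2·(-0.377582)+2·(-2.632426)+1·(-0.753988)≈-6.585213; next y=2/5·(-1.622418)+1/4·(-6.585213)≈-2.295270
n=5: y≈-2.295270, sp=-2, e=sp−y≈0.295270; I≈-2.337155, D=e−e_prev≈0.672852; u=3/2·0.295270+2·(-2.337155)+1·0.672852≈-3.558553; next y=2/5·(-2.295270)+1/4·(-3.558553)≈-1.807746
n=6: y≈-1.807746, sp=-2, e=sp−y≈-0.192254; I≈-2.529409, D=e−e_prev≈-0.487524; u=3/2·(-0.192254)+2·(-2.529409)+1·(-0.487524)≈-5.834723; next y=2/5·(-1.807746)+1/4·(-5.834723)≈-2.181779
n=7: y≈-2.181779, sp=-2, e=sp−y≈0.181779; I≈-2.347630, D=e−e_prev≈0.374033; u=3/2·0.181779+2·(-2.347630)+1·0.374033≈-4.048558; next y=2/5·(-2.181779)+1/4·(-4.048558)≈-1.884851
n=8: y≈-1.884851, sp=-2, e=sp−y≈-0.115149; I≈-2.462779, D=e−e_prev≈-0.296928; u=3/2·(-0.115149)+2·(-2.462779)+1·(-0.296928)≈-5.395209; next y=2/5·(-1.884851)+1/4·(-5.395209)≈-2.102743
n=9: y≈-2.102743, sp=-2, e=sp−y≈0.102743; I≈-2.360036, D=e−e_prev≈0.217891; u=3/2·0.102743+2·(-2.360036)+1·0.217891≈-4.348067; next y=2/5·(-2.102743)+1/4·(-4.348067)≈-1.928114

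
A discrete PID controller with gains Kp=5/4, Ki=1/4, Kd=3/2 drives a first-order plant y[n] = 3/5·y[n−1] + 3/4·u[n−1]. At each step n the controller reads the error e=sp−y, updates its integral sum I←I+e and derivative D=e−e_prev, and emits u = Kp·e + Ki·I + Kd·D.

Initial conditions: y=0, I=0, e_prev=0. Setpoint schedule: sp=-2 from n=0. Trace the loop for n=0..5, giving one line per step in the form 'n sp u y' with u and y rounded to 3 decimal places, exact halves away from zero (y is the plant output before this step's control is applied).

0 -2 -6.000 0.000
1 -2 10.000 -4.500
2 -2 -24.025 4.800
3 -2 48.041 -15.139
4 -2 -104.842 26.948
5 -2 219.282 -62.463

(exact arithmetic carried between steps; '≈' marks a value shown rounded to 6 d.p. or computed from one; I and e_prev carry over from the previous line; the table rounds u and y to 3 d.p., halves away from zero)
n=0: y=0, sp=-2, e=sp−y=-2; I=-2, D=e−e_prev=-2; u=5/4·(-2)+1/4·(-2)+3/2·(-2)=-6; next y=3/5·0+3/4·(-6)=-4.5
n=1: y=-4.5, sp=-2, e=sp−y=2.5; I=0.5, D=e−e_prev=4.5; u=5/4·2.5+1/4·0.5+3/2·4.5=10; next y=3/5·(-4.5)+3/4·10=4.8
n=2: y=4.8, sp=-2, e=sp−y=-6.8; I=-6.3, D=e−e_prev=-9.3; u=5/4·(-6.8)+1/4·(-6.3)+3/2·(-9.3)=-24.025; next y=3/5·4.8+3/4·(-24.025)=-15.13875
n=3: y=-15.13875, sp=-2, e=sp−y=13.13875; I=6.83875, D=e−e_prev=19.93875; u=5/4·13.13875+1/4·6.83875+3/2·19.93875=48.04125; next y=3/5·(-15.13875)+3/4·48.04125≈26.947688
n=4: y≈26.947688, sp=-2, e=sp−y≈-28.947688; I≈-22.108938, D=e−e_prev≈-42.086438; u=5/4·(-28.947688)+1/4·(-22.108938)+3/2·(-42.086438)≈-104.8415; next y=3/5·26.947688+3/4·(-104.8415)≈-62.462513
n=5: y≈-62.462513, sp=-2, e=sp−y≈60.462513; I≈38.353575, D=e−e_prev≈89.4102; u=5/4·60.462513+1/4·38.353575+3/2·89.4102≈219.281834; next y=3/5·(-62.462513)+3/4·219.281834≈126.983868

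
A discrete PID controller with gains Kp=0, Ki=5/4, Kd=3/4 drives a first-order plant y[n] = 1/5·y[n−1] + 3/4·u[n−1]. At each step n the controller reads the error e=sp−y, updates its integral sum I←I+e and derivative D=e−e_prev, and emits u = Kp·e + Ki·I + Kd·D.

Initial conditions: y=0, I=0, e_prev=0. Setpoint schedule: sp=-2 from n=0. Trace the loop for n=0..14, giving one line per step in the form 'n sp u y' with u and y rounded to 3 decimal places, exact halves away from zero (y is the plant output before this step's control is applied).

0 -2 -4.000 0.000
1 -2 1.000 -3.000
2 -2 -6.300 0.150
3 -2 3.065 -4.695
4 -2 -9.310 1.360
5 -2 7.172 -6.710
6 -2 -14.487 4.037
7 -2 14.216 -10.058
8 -2 -23.699 8.651
9 -2 26.409 -16.044
10 -2 -39.841 16.598
11 -2 47.712 -26.561
12 -2 -68.022 30.471
13 -2 84.951 -44.922
14 -2 -117.243 54.729

(exact arithmetic carried between steps; '≈' marks a value shown rounded to 6 d.p. or computed from one; I and e_prev carry over from the previous line; the table rounds u and y to 3 d.p., halves away from zero)
n=0: y=0, sp=-2, e=sp−y=-2; I=-2, D=e−e_prev=-2; u=0·(-2)+5/4·(-2)+3/4·(-2)=-4; next y=1/5·0+3/4·(-4)=-3
n=1: y=-3, sp=-2, e=sp−y=1; I=-1, D=e−e_prev=3; u=0·1+5/4·(-1)+3/4·3=1; next y=1/5·(-3)+3/4·1=0.15
n=2: y=0.15, sp=-2, e=sp−y=-2.15; I=-3.15, D=e−e_prev=-3.15; u=0·(-2.15)+5/4·(-3.15)+3/4·(-3.15)=-6.3; next y=1/5·0.15+3/4·(-6.3)=-4.695
n=3: y=-4.695, sp=-2, e=sp−y=2.695; I=-0.455, D=e−e_prev=4.845; u=0·2.695+5/4·(-0.455)+3/4·4.845=3.065; next y=1/5·(-4.695)+3/4·3.065=1.35975
n=4: y=1.35975, sp=-2, e=sp−y=-3.35975; I=-3.81475, D=e−e_prev=-6.05475; u=0·(-3.35975)+5/4·(-3.81475)+3/4·(-6.05475)=-9.3095; next y=1/5·1.35975+3/4·(-9.3095)=-6.710175
n=5: y=-6.710175, sp=-2, e=sp−y=4.710175; I=0.895425, D=e−e_prev=8.069925; u=0·4.710175+5/4·0.895425+3/4·8.069925=7.171725; next y=1/5·(-6.710175)+3/4·7.171725≈4.036759
n=6: y≈4.036759, sp=-2, e=sp−y≈-6.036759; I≈-5.141334, D=e−e_prev≈-10.746934; u=0·(-6.036759)+5/4·(-5.141334)+3/4·(-10.746934)≈-14.486868; next y=1/5·4.036759+3/4·(-14.486868)≈-10.057799
n=7: y≈-10.057799, sp=-2, e=sp−y≈8.057799; I≈2.916465, D=e−e_prev≈14.094558; u=0·8.057799+5/4·2.916465+3/4·14.094558≈14.216500; next y=1/5·(-10.057799)+3/4·14.216500≈8.650815
n=8: y≈8.650815, sp=-2, e=sp−y≈-10.650815; I≈-7.734350, D=e−e_prev≈-18.708614; u=0·(-10.650815)+5/4·(-7.734350)+3/4·(-18.708614)≈-23.699398; next y=1/5·8.650815+3/4·(-23.699398)≈-16.044385
n=9: y≈-16.044385, sp=-2, e=sp−y≈14.044385; I≈6.310035, D=e−e_prev≈24.695200; u=0·14.044385+5/4·6.310035+3/4·24.695200≈26.408944; next y=1/5·(-16.044385)+3/4·26.408944≈16.597831
n=10: y≈16.597831, sp=-2, e=sp−y≈-18.597831; I≈-12.287796, D=e−e_prev≈-32.642217; u=0·(-18.597831)+5/4·(-12.287796)+3/4·(-32.642217)≈-39.841407; next y=1/5·16.597831+3/4·(-39.841407)≈-26.561489
n=11: y≈-26.561489, sp=-2, e=sp−y≈24.561489; I≈12.273693, D=e−e_prev≈43.159320; u=0·24.561489+5/4·12.273693+3/4·43.159320≈47.711607; next y=1/5·(-26.561489)+3/4·47.711607≈30.471407
n=12: y≈30.471407, sp=-2, e=sp−y≈-32.471407; I≈-20.197714, D=e−e_prev≈-57.032896; u=0·(-32.471407)+5/4·(-20.197714)+3/4·(-57.032896)≈-68.021815; next y=1/5·30.471407+3/4·(-68.021815)≈-44.922080
n=13: y≈-44.922080, sp=-2, e=sp−y≈42.922080; I≈22.724366, D=e−e_prev≈75.393487; u=0·42.922080+5/4·22.724366+3/4·75.393487≈84.950572; next y=1/5·(-44.922080)+3/4·84.950572≈54.728513
n=14: y≈54.728513, sp=-2, e=sp−y≈-56.728513; I≈-34.004148, D=e−e_prev≈-99.650593; u=0·(-56.728513)+5/4·(-34.004148)+3/4·(-99.650593)≈-117.243129; next y=1/5·54.728513+3/4·(-117.243129)≈-76.986644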